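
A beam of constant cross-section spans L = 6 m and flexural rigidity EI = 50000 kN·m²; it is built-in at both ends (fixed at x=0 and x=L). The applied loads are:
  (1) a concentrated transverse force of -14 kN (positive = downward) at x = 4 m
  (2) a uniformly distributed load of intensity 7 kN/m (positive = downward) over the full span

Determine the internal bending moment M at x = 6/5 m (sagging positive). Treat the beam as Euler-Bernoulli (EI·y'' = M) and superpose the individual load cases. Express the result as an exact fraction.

Load 1 — point force P=-14 kN at a=4 m (b=L-a=2):
  M_1 = Pb²(3a+b)x/L³ - Pab²/L²  [x≤a] = (-14)·2²·(3·4+2)·(6/5)/6³ - (-14)·4·2²/6² = 28/15 kN·m
Load 2 — uniform load w=7 kN/m over full span:
  M_2 = wLx/2 - wL²/12 - wx²/2 = 7·6·(6/5)/2 - 7·6²/12 - 7·(6/5)²/2 = -21/25 kN·m
Superposition: M = Σ M_i = 77/75 kN·m ≈ 1.026667 kN·m

M(6/5) = 77/75 kN·m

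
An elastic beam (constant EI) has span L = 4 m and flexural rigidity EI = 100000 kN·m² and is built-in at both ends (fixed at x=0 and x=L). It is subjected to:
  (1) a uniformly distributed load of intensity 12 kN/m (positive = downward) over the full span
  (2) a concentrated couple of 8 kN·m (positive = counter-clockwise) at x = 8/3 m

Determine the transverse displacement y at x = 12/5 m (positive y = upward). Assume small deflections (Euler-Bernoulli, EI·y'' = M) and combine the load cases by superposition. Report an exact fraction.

y(12/5) = -174/1953125 m

Load 1 — uniform load w=12 kN/m over full span:
  y_1 = -wx²(L-x)²/(24EI) = -12·(12/5)²·(4-(12/5))²/(24·100000) = -144/1953125 m
Load 2 — applied couple M₀=8 kN·m at a=8/3 m (b=L-a=4/3):
  y_2 = (R_Ax³/6 - M_Ax²/2)/EI  [x≤a] with R_A=8/3, M_A=8/3 = ((8/3)·(12/5)³/6 - (8/3)·(12/5)²/2)/100000 = -6/390625 m
Superposition: y = Σ y_i = -174/1953125 m ≈ -0.000089 m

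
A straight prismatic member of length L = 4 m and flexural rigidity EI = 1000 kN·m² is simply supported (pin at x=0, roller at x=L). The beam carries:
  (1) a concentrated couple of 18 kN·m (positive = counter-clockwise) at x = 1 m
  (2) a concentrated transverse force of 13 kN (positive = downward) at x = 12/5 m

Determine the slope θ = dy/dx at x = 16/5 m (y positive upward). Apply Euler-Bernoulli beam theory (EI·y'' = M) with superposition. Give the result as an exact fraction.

θ(16/5) = 1253/500000 rad

Load 1 — applied couple M₀=18 kN·m at a=1 m (b=L-a=3):
  θ_1 = (M₀x²/(2L)-M₀(x-a)+C₁)/EI  [x>a] with C₁=M₀(3b²-L²)/(6L)=33/4 = (18·(16/5)²/(2·4)-18·((16/5)-1)+(33/4))/1000 = -831/100000 rad
Load 2 — point force P=13 kN at a=12/5 m (b=L-a=8/5):
  θ_2 = -Pa(2L²-6Lx+3x²+a²)/(6LEI)  [x>a] = -13·(12/5)·(2·4²-6·4·(16/5)+3·(16/5)²+(12/5)²)/(6·4·1000) = 169/15625 rad
Superposition: θ = Σ θ_i = 1253/500000 rad ≈ 0.002506 rad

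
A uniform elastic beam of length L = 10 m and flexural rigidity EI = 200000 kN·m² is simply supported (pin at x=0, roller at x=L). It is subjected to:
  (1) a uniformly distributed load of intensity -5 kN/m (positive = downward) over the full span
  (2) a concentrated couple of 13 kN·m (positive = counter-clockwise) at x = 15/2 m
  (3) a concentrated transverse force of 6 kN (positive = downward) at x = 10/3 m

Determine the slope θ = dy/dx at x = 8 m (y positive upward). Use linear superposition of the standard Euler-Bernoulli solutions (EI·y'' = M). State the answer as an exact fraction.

θ(8) = -263249/432000000 rad

Load 1 — uniform load w=-5 kN/m over full span:
  θ_1 = -w(L³-6Lx²+4x³)/(24EI) = -(-5)·(10³-6·10·8²+4·8³)/(24·200000) = -33/40000 rad
Load 2 — applied couple M₀=13 kN·m at a=15/2 m (b=L-a=5/2):
  θ_2 = (M₀x²/(2L)-M₀(x-a)+C₁)/EI  [x>a] with C₁=M₀(3b²-L²)/(6L)=-845/48 = (13·8²/(2·10)-13·(8-(15/2))+(-845/48))/200000 = 4199/48000000 rad
Load 3 — point force P=6 kN at a=10/3 m (b=L-a=20/3):
  θ_3 = -Pa(2L²-6Lx+3x²+a²)/(6LEI)  [x>a] = -6·(10/3)·(2·10²-6·10·8+3·8²+(10/3)²)/(6·10·200000) = 173/1350000 rad
Superposition: θ = Σ θ_i = -263249/432000000 rad ≈ -0.000609 rad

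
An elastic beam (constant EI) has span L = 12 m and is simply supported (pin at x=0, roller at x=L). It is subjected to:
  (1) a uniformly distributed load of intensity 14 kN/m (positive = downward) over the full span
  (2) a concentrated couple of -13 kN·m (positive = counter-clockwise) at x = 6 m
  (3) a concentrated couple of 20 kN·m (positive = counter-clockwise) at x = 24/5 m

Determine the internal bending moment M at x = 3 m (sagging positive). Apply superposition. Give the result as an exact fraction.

M(3) = 763/4 kN·m

Load 1 — uniform load w=14 kN/m over full span:
  M_1 = wx(L-x)/2 = 14·3·(12-3)/2 = 189 kN·m
Load 2 — applied couple M₀=-13 kN·m at a=6 m (b=L-a=6):
  M_2 = M₀x/L  [x≤a] = (-13)·3/12 = -13/4 kN·m
Load 3 — applied couple M₀=20 kN·m at a=24/5 m (b=L-a=36/5):
  M_3 = M₀x/L  [x≤a] = 20·3/12 = 5 kN·m
Superposition: M = Σ M_i = 763/4 kN·m ≈ 190.750000 kN·m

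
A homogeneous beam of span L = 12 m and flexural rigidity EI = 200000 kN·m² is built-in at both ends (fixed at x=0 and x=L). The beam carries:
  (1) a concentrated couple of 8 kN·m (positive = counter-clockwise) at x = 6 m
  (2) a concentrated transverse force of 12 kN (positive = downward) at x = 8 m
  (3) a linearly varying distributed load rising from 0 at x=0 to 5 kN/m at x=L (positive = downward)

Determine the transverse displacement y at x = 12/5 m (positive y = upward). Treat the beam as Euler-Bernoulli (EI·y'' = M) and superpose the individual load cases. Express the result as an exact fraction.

Load 1 — applied couple M₀=8 kN·m at a=6 m (b=L-a=6):
  y_1 = (R_Ax³/6 - M_Ax²/2)/EI  [x≤a] with R_A=1, M_A=2 = (1·(12/5)³/6 - 2·(12/5)²/2)/200000 = -27/1562500 m
Load 2 — point force P=12 kN at a=8 m (b=L-a=4):
  y_2 = -Pb²x²(3aL-(3a+b)x)/(6L³EI)  [x≤a] = -12·4²·(12/5)²·(3·8·12-(3·8+4)·(12/5))/(6·12³·200000) = -46/390625 m
Load 3 — triangular load w₀=5 kN/m (0→w₀ over full span):
  y_3 = -w₀x²(L-x)²(x+2L)/(120LEI) = -5·(12/5)²·(12-(12/5))²·((12/5)+2·12)/(120·12·200000) = -2376/9765625 m
Superposition: y = Σ y_i = -14779/39062500 m ≈ -0.000378 m

y(12/5) = -14779/39062500 m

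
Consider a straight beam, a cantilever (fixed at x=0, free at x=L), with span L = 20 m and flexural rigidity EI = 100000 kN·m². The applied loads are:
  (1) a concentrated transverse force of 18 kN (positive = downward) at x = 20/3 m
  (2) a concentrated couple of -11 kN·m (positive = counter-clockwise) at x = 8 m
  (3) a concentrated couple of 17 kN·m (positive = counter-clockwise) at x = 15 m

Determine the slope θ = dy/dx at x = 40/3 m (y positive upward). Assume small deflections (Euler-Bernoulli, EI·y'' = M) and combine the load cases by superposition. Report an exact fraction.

Load 1 — point force P=18 kN at a=20/3 m (b=L-a=40/3):
  θ_1 = -Pa²/(2EI)  [x>a] = -18·(20/3)²/(2·100000) = -1/250 rad
Load 2 — applied couple M₀=-11 kN·m at a=8 m (b=L-a=12):
  θ_2 = M₀a/EI  [x>a] = (-11)·8/100000 = -11/12500 rad
Load 3 — applied couple M₀=17 kN·m at a=15 m (b=L-a=5):
  θ_3 = M₀x/EI  [x≤a] = 17·(40/3)/100000 = 17/7500 rad
Superposition: θ = Σ θ_i = -49/18750 rad ≈ -0.002613 rad

θ(40/3) = -49/18750 rad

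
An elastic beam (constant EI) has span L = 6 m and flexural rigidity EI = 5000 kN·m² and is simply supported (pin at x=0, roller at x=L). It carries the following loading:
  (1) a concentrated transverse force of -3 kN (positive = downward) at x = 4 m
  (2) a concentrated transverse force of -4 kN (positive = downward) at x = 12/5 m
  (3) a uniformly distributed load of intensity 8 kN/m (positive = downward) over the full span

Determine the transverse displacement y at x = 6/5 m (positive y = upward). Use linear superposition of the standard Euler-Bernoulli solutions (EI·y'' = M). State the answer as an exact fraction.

Load 1 — point force P=-3 kN at a=4 m (b=L-a=2):
  y_1 = -Pbx(L²-b²-x²)/(6LEI)  [x≤a] = -(-3)·2·(6/5)·(6²-2²-(6/5)²)/(6·6·5000) = 191/156250 m
Load 2 — point force P=-4 kN at a=12/5 m (b=L-a=18/5):
  y_2 = -Pbx(L²-b²-x²)/(6LEI)  [x≤a] = -(-4)·(18/5)·(6/5)·(6²-(18/5)²-(6/5)²)/(6·6·5000) = 162/78125 m
Load 3 — uniform load w=8 kN/m over full span:
  y_3 = -wx(L³-2Lx²+x³)/(24EI) = -8·(6/5)·(6³-2·6·(6/5)²+(6/5)³)/(24·5000) = -6264/390625 m
Superposition: y = Σ y_i = -9953/781250 m ≈ -0.012740 m

y(6/5) = -9953/781250 m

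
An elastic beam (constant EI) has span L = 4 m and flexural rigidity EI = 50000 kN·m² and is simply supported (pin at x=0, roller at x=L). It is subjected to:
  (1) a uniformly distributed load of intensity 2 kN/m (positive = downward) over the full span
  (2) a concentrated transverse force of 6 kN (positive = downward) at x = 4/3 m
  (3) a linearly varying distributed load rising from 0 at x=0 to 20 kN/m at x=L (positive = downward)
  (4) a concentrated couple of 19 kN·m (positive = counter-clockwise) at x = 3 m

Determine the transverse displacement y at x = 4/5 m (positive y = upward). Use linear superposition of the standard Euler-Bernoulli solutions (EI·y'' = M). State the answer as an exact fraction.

Load 1 — uniform load w=2 kN/m over full span:
  y_1 = -wx(L³-2Lx²+x³)/(24EI) = -2·(4/5)·(4³-2·4·(4/5)²+(4/5)³)/(24·50000) = -464/5859375 m
Load 2 — point force P=6 kN at a=4/3 m (b=L-a=8/3):
  y_2 = -Pbx(L²-b²-x²)/(6LEI)  [x≤a] = -6·(8/3)·(4/5)·(4²-(8/3)²-(4/5)²)/(6·4·50000) = -928/10546875 m
Load 3 — triangular load w₀=20 kN/m (0→w₀ over full span):
  y_3 = -w₀x(7L⁴-10L²x²+3x⁴)/(360LEI) = -20·(4/5)·(7·4⁴-10·4²·(4/5)²+3·(4/5)⁴)/(360·4·50000) = -11008/29296875 m
Load 4 — applied couple M₀=19 kN·m at a=3 m (b=L-a=1):
  y_4 = (M₀x³/(6L)+C₁x)/EI  [x≤a] with C₁=M₀(3b²-L²)/(6L)=-247/24 = (19·(4/5)³/(6·4)+(-247/24)·(4/5))/50000 = -1957/12500000 m
Superposition: y = Σ y_i = -5901839/8437500000 m ≈ -0.000699 m

y(4/5) = -5901839/8437500000 m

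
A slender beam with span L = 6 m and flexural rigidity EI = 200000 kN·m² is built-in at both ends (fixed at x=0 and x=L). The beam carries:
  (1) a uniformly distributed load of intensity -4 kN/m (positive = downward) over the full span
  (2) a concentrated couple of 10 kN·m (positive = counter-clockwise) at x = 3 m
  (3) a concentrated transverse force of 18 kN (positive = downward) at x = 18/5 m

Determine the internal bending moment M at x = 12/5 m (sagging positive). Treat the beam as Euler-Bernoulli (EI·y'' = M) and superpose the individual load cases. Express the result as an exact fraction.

M(12/5) = 3823/1250 kN·m

Load 1 — uniform load w=-4 kN/m over full span:
  M_1 = wLx/2 - wL²/12 - wx²/2 = (-4)·6·(12/5)/2 - (-4)·6²/12 - (-4)·(12/5)²/2 = -132/25 kN·m
Load 2 — applied couple M₀=10 kN·m at a=3 m (b=L-a=3):
  M_2 = R_Ax - M_A  [x≤a] with R_A=5/2, M_A=5/2 = (5/2)·(12/5) - (5/2) = 7/2 kN·m
Load 3 — point force P=18 kN at a=18/5 m (b=L-a=12/5):
  M_3 = Pb²(3a+b)x/L³ - Pab²/L²  [x≤a] = 18·(12/5)²·(3·(18/5)+(12/5))·(12/5)/6³ - 18·(18/5)·(12/5)²/6² = 3024/625 kN·m
Superposition: M = Σ M_i = 3823/1250 kN·m ≈ 3.058400 kN·m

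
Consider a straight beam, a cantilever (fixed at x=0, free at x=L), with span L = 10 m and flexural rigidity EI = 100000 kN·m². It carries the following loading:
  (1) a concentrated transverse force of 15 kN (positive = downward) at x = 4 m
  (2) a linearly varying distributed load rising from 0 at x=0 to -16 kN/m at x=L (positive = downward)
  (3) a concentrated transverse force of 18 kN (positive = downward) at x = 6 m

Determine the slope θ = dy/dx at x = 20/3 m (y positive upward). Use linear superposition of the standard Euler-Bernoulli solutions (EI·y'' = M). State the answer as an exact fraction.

θ(20/3) = 89027/6075000 rad

Load 1 — point force P=15 kN at a=4 m (b=L-a=6):
  θ_1 = -Pa²/(2EI)  [x>a] = -15·4²/(2·100000) = -3/2500 rad
Load 2 — triangular load w₀=-16 kN/m (0→w₀ over full span):
  θ_2 = (w₀Lx²/4-w₀L²x/3-w₀x⁴/(24L))/EI = ((-16)·10·(20/3)²/4-(-16)·10²·(20/3)/3-(-16)·(20/3)⁴/(24·10))/100000 = 116/6075 rad
Load 3 — point force P=18 kN at a=6 m (b=L-a=4):
  θ_3 = -Pa²/(2EI)  [x>a] = -18·6²/(2·100000) = -81/25000 rad
Superposition: θ = Σ θ_i = 89027/6075000 rad ≈ 0.014655 rad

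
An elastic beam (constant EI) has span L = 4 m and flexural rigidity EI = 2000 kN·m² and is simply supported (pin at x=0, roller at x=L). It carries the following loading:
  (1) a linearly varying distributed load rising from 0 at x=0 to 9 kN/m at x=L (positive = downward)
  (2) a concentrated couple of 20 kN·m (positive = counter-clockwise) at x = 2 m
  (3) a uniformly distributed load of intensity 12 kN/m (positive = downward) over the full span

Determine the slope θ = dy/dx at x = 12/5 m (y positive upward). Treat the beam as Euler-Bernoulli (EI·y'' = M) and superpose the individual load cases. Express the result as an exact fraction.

Load 1 — triangular load w₀=9 kN/m (0→w₀ over full span):
  θ_1 = -w₀(7L⁴-30L²x²+15x⁴)/(360LEI) = -9·(7·4⁴-30·4²·(12/5)²+15·(12/5)⁴)/(360·4·2000) = 116/78125 rad
Load 2 — applied couple M₀=20 kN·m at a=2 m (b=L-a=2):
  θ_2 = (M₀x²/(2L)-M₀(x-a)+C₁)/EI  [x>a] with C₁=M₀(3b²-L²)/(6L)=-10/3 = (20·(12/5)²/(2·4)-20·((12/5)-2)+(-10/3))/2000 = 23/15000 rad
Load 3 — uniform load w=12 kN/m over full span:
  θ_3 = -w(L³-6Lx²+4x³)/(24EI) = -12·(4³-6·4·(12/5)²+4·(12/5)³)/(24·2000) = 74/15625 rad
Superposition: θ = Σ θ_i = 14539/1875000 rad ≈ 0.007754 rad

θ(12/5) = 14539/1875000 rad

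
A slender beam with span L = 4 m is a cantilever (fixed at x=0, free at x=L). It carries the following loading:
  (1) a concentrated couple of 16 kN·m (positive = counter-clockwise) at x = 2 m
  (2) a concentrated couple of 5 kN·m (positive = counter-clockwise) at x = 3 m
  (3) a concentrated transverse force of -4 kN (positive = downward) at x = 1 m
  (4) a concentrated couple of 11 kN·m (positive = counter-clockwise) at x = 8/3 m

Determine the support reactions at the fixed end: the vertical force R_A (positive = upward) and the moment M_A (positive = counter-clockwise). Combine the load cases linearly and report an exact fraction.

Load 1 — applied couple M₀=16 kN·m at a=2 m (b=L-a=2):
  R_A = 0 kN
  M_A = -M₀ = -16 kN·m
Load 2 — applied couple M₀=5 kN·m at a=3 m (b=L-a=1):
  R_A = 0 kN
  M_A = -M₀ = -5 kN·m
Load 3 — point force P=-4 kN at a=1 m (b=L-a=3):
  R_A = P = (-4) = -4 kN
  M_A = Pa = (-4)·1 = -4 kN·m
Load 4 — applied couple M₀=11 kN·m at a=8/3 m (b=L-a=4/3):
  R_A = 0 kN
  M_A = -M₀ = -11 kN·m
Superposition: R_A = -4 kN, M_A = -36 kN·m

R_A = -4 kN, M_A = -36 kN·m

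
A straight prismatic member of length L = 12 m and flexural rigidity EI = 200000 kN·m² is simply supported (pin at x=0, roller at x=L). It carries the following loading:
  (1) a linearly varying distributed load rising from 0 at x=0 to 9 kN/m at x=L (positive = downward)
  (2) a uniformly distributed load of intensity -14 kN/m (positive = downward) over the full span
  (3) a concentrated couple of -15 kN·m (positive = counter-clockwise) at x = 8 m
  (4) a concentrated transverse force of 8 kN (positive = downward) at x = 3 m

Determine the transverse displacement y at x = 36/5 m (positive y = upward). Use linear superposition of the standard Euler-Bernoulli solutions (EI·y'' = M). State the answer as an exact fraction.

Load 1 — triangular load w₀=9 kN/m (0→w₀ over full span):
  y_1 = -w₀x(7L⁴-10L²x²+3x⁴)/(360LEI) = -9·(36/5)·(7·12⁴-10·12²·(36/5)²+3·(36/5)⁴)/(360·12·200000) = -287712/48828125 m
Load 2 — uniform load w=-14 kN/m over full span:
  y_2 = -wx(L³-2Lx²+x³)/(24EI) = -(-14)·(36/5)·(12³-2·12·(36/5)²+(36/5)³)/(24·200000) = 35154/1953125 m
Load 3 — applied couple M₀=-15 kN·m at a=8 m (b=L-a=4):
  y_3 = (M₀x³/(6L)+C₁x)/EI  [x≤a] with C₁=M₀(3b²-L²)/(6L)=20 = ((-15)·(36/5)³/(6·12)+20·(36/5))/200000 = 207/625000 m
Load 4 — point force P=8 kN at a=3 m (b=L-a=9):
  y_4 = -Pa(L-x)(2Lx-a²-x²)/(6LEI)  [x>a] = -8·3·(12-(36/5))·(2·12·(36/5)-3²-(36/5)²)/(6·12·200000) = -2799/3125000 m
Superposition: y = Σ y_i = 1127151/97656250 m ≈ 0.011542 m

y(36/5) = 1127151/97656250 m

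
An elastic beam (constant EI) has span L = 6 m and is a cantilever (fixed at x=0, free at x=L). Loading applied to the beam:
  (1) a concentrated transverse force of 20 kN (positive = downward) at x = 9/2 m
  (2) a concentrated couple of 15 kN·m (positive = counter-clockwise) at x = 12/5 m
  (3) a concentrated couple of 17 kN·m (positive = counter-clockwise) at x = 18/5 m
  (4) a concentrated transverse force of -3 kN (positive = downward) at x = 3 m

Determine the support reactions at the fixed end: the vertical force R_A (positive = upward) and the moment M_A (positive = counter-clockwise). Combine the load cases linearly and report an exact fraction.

R_A = 17 kN, M_A = 49 kN·m

Load 1 — point force P=20 kN at a=9/2 m (b=L-a=3/2):
  R_A = P = 20 kN
  M_A = Pa = 20·(9/2) = 90 kN·m
Load 2 — applied couple M₀=15 kN·m at a=12/5 m (b=L-a=18/5):
  R_A = 0 kN
  M_A = -M₀ = -15 kN·m
Load 3 — applied couple M₀=17 kN·m at a=18/5 m (b=L-a=12/5):
  R_A = 0 kN
  M_A = -M₀ = -17 kN·m
Load 4 — point force P=-3 kN at a=3 m (b=L-a=3):
  R_A = P = (-3) = -3 kN
  M_A = Pa = (-3)·3 = -9 kN·m
Superposition: R_A = 17 kN, M_A = 49 kN·m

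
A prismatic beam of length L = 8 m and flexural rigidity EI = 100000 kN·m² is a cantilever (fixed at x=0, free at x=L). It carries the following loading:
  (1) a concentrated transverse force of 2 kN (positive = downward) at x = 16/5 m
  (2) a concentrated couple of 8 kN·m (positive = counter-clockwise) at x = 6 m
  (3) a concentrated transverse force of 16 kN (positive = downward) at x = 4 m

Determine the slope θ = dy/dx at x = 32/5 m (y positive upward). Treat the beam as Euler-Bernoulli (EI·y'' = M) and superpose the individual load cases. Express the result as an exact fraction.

θ(32/5) = -141/156250 rad

Load 1 — point force P=2 kN at a=16/5 m (b=L-a=24/5):
  θ_1 = -Pa²/(2EI)  [x>a] = -2·(16/5)²/(2·100000) = -8/78125 rad
Load 2 — applied couple M₀=8 kN·m at a=6 m (b=L-a=2):
  θ_2 = M₀a/EI  [x>a] = 8·6/100000 = 3/6250 rad
Load 3 — point force P=16 kN at a=4 m (b=L-a=4):
  θ_3 = -Pa²/(2EI)  [x>a] = -16·4²/(2·100000) = -4/3125 rad
Superposition: θ = Σ θ_i = -141/156250 rad ≈ -0.000902 rad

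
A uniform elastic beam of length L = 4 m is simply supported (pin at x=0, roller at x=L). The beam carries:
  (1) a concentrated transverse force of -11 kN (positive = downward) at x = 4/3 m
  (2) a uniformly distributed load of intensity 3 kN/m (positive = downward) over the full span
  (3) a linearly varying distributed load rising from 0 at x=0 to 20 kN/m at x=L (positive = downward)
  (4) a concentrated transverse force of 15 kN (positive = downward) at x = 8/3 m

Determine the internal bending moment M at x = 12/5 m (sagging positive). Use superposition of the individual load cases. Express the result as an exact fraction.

M(12/5) = 2428/75 kN·m

Load 1 — point force P=-11 kN at a=4/3 m (b=L-a=8/3):
  M_1 = Pa(L-x)/L  [x>a] = (-11)·(4/3)·(4-(12/5))/4 = -88/15 kN·m
Load 2 — uniform load w=3 kN/m over full span:
  M_2 = wx(L-x)/2 = 3·(12/5)·(4-(12/5))/2 = 144/25 kN·m
Load 3 — triangular load w₀=20 kN/m (0→w₀ over full span):
  M_3 = w₀Lx/6 - w₀x³/(6L) = 20·4·(12/5)/6 - 20·(12/5)³/(6·4) = 512/25 kN·m
Load 4 — point force P=15 kN at a=8/3 m (b=L-a=4/3):
  M_4 = Pbx/L  [x≤a] = 15·(4/3)·(12/5)/4 = 12 kN·m
Superposition: M = Σ M_i = 2428/75 kN·m ≈ 32.373333 kN·m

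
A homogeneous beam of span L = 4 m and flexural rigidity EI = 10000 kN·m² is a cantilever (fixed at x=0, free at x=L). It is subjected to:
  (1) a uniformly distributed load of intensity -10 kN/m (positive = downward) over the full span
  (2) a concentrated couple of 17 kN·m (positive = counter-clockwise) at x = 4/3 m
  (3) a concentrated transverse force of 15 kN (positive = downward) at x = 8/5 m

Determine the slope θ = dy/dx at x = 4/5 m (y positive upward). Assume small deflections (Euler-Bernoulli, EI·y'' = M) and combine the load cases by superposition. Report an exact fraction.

Load 1 — uniform load w=-10 kN/m over full span:
  θ_1 = -wx(x²-3Lx+3L²)/(6EI) = -(-10)·(4/5)·((4/5)²-3·4·(4/5)+3·4²)/(6·10000) = 244/46875 rad
Load 2 — applied couple M₀=17 kN·m at a=4/3 m (b=L-a=8/3):
  θ_2 = M₀x/EI  [x≤a] = 17·(4/5)/10000 = 17/12500 rad
Load 3 — point force P=15 kN at a=8/5 m (b=L-a=12/5):
  θ_3 = -Px(2a-x)/(2EI)  [x≤a] = -15·(4/5)·(2·(8/5)-(4/5))/(2·10000) = -9/6250 rad
Superposition: θ = Σ θ_i = 961/187500 rad ≈ 0.005125 rad

θ(4/5) = 961/187500 rad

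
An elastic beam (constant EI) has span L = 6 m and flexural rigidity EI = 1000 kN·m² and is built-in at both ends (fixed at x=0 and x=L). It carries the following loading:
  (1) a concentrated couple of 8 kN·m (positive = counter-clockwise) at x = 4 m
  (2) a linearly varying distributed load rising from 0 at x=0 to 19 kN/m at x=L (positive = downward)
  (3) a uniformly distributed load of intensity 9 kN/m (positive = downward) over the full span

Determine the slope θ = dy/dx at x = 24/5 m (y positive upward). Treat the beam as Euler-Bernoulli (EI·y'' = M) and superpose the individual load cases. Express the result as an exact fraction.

θ(24/5) = 2683/78125 rad

Load 1 — applied couple M₀=8 kN·m at a=4 m (b=L-a=2):
  θ_1 = (R_Ax²/2 - M_Ax - M₀(x-a))/EI  [x>a] with R_A=16/9, M_A=8/3 = ((16/9)·(24/5)²/2 - (8/3)·(24/5) - 8·((24/5)-4))/1000 = 4/3125 rad
Load 2 — triangular load w₀=19 kN/m (0→w₀ over full span):
  θ_2 = -w₀(2x(L-x)(L-2x)(x+2L)+x²(L-x)²)/(120LEI) = -19·(2·(24/5)·(6-(24/5))·(6-2·(24/5))·((24/5)+2·6)+(24/5)²·(6-(24/5))²)/(120·6·1000) = 1368/78125 rad
Load 3 — uniform load w=9 kN/m over full span:
  θ_3 = -wx(L-x)(L-2x)/(12EI) = -9·(24/5)·(6-(24/5))·(6-2·(24/5))/(12·1000) = 243/15625 rad
Superposition: θ = Σ θ_i = 2683/78125 rad ≈ 0.034342 rad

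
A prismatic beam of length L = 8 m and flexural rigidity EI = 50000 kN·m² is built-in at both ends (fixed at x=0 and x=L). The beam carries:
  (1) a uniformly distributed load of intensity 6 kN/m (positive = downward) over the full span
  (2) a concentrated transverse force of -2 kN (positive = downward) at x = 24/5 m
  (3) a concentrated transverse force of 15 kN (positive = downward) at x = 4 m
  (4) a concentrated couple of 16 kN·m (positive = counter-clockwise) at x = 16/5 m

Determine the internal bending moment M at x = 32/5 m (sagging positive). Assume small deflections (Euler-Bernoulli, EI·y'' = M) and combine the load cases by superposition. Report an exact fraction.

M(32/5) = -2211/625 kN·m

Load 1 — uniform load w=6 kN/m over full span:
  M_1 = wLx/2 - wL²/12 - wx²/2 = 6·8·(32/5)/2 - 6·8²/12 - 6·(32/5)²/2 = -32/25 kN·m
Load 2 — point force P=-2 kN at a=24/5 m (b=L-a=16/5):
  M_2 = Pa²(a+3b)(L-x)/L³ - Pa²b/L²  [x>a] = (-2)·(24/5)²·((24/5)+3·(16/5))·(8-(32/5))/8³ - (-2)·(24/5)²·(16/5)/8² = 144/625 kN·m
Load 3 — point force P=15 kN at a=4 m (b=L-a=4):
  M_3 = Pa²(a+3b)(L-x)/L³ - Pa²b/L²  [x>a] = 15·4²·(4+3·4)·(8-(32/5))/8³ - 15·4²·4/8² = -3 kN·m
Load 4 — applied couple M₀=16 kN·m at a=16/5 m (b=L-a=24/5):
  M_4 = R_Ax - M_A - M₀  [x>a] with R_A=72/25, M_A=48/25 = (72/25)·(32/5) - (48/25) - 16 = 64/125 kN·m
Superposition: M = Σ M_i = -2211/625 kN·m ≈ -3.537600 kN·m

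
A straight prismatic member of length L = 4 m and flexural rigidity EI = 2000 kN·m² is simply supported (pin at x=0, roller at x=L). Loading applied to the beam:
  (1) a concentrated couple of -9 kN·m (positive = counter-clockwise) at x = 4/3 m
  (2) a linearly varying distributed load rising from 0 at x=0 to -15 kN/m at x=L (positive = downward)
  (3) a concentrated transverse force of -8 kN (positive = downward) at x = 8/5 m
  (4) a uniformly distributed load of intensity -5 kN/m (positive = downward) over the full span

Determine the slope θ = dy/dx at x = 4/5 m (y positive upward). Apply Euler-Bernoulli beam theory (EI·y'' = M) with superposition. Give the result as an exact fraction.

θ(4/5) = 563/37500 rad

Load 1 — applied couple M₀=-9 kN·m at a=4/3 m (b=L-a=8/3):
  θ_1 = (M₀x²/(2L)+C₁)/EI  [x≤a] with C₁=M₀(3b²-L²)/(6L)=-2 = ((-9)·(4/5)²/(2·4)+(-2))/2000 = -17/12500 rad
Load 2 — triangular load w₀=-15 kN/m (0→w₀ over full span):
  θ_2 = -w₀(7L⁴-30L²x²+15x⁴)/(360LEI) = -(-15)·(7·4⁴-30·4²·(4/5)²+15·(4/5)⁴)/(360·4·2000) = 364/46875 rad
Load 3 — point force P=-8 kN at a=8/5 m (b=L-a=12/5):
  θ_3 = -Pb(L²-b²-3x²)/(6LEI)  [x≤a] = -(-8)·(12/5)·(4²-(12/5)²-3·(4/5)²)/(6·4·2000) = 52/15625 rad
Load 4 — uniform load w=-5 kN/m over full span:
  θ_4 = -w(L³-6Lx²+4x³)/(24EI) = -(-5)·(4³-6·4·(4/5)²+4·(4/5)³)/(24·2000) = 33/6250 rad
Superposition: θ = Σ θ_i = 563/37500 rad ≈ 0.015013 rad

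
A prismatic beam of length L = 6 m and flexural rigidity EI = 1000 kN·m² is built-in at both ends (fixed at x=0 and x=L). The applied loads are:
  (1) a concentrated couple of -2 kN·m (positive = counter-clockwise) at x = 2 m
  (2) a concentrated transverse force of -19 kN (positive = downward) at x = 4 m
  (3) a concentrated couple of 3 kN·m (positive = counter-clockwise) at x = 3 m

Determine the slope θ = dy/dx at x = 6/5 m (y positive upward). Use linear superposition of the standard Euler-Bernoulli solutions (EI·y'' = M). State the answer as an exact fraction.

θ(6/5) = 443/75000 rad

Load 1 — applied couple M₀=-2 kN·m at a=2 m (b=L-a=4):
  θ_1 = (R_Ax²/2 - M_Ax)/EI  [x≤a] with R_A=-4/9, M_A=0 = ((-4/9)·(6/5)²/2 - 0·(6/5))/1000 = -1/3125 rad
Load 2 — point force P=-19 kN at a=4 m (b=L-a=2):
  θ_2 = -Pb²x(2aL-(3a+b)x)/(2L³EI)  [x≤a] = -(-19)·2²·(6/5)·(2·4·6-(3·4+2)·(6/5))/(2·6³·1000) = 247/37500 rad
Load 3 — applied couple M₀=3 kN·m at a=3 m (b=L-a=3):
  θ_3 = (R_Ax²/2 - M_Ax)/EI  [x≤a] with R_A=3/4, M_A=3/4 = ((3/4)·(6/5)²/2 - (3/4)·(6/5))/1000 = -9/25000 rad
Superposition: θ = Σ θ_i = 443/75000 rad ≈ 0.005907 rad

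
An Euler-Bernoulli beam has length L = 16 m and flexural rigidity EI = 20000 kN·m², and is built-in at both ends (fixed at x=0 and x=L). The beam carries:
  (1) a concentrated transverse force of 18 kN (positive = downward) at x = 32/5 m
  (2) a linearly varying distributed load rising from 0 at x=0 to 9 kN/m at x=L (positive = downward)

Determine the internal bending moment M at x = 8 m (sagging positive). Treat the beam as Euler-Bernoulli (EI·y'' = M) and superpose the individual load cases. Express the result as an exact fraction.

Load 1 — point force P=18 kN at a=32/5 m (b=L-a=48/5):
  M_1 = Pa²(a+3b)(L-x)/L³ - Pa²b/L²  [x>a] = 18·(32/5)²·((32/5)+3·(48/5))·(16-8)/16³ - 18·(32/5)²·(48/5)/16² = 576/25 kN·m
Load 2 — triangular load w₀=9 kN/m (0→w₀ over full span):
  M_2 = 3w₀Lx/20 - w₀L²/30 - w₀x³/(6L) = 3·9·16·8/20 - 9·16²/30 - 9·8³/(6·16) = 48 kN·m
Superposition: M = Σ M_i = 1776/25 kN·m ≈ 71.040000 kN·m

M(8) = 1776/25 kN·m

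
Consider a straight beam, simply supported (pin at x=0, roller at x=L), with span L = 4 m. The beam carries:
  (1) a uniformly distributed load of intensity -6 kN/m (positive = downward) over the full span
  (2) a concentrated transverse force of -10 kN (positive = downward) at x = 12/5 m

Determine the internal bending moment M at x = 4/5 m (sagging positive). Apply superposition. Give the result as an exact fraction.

Load 1 — uniform load w=-6 kN/m over full span:
  M_1 = wx(L-x)/2 = (-6)·(4/5)·(4-(4/5))/2 = -192/25 kN·m
Load 2 — point force P=-10 kN at a=12/5 m (b=L-a=8/5):
  M_2 = Pbx/L  [x≤a] = (-10)·(8/5)·(4/5)/4 = -16/5 kN·m
Superposition: M = Σ M_i = -272/25 kN·m ≈ -10.880000 kN·m

M(4/5) = -272/25 kN·m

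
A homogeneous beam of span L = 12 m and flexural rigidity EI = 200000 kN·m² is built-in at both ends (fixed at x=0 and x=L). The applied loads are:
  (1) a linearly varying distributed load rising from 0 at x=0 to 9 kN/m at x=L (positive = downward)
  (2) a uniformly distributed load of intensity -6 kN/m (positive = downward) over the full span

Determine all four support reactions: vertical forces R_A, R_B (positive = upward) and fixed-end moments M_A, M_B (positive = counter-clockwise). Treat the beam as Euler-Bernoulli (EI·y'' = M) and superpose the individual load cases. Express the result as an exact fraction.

Load 1 — triangular load w₀=9 kN/m (0→w₀ over full span):
  R_A = 3w₀L/20 = 3·9·12/20 = 81/5 kN
  M_A = w₀L²/30 = 9·12²/30 = 216/5 kN·m
  R_B = 7w₀L/20 = 7·9·12/20 = 189/5 kN
  M_B = -w₀L²/20 = -9·12²/20 = -324/5 kN·m
Load 2 — uniform load w=-6 kN/m over full span:
  R_A = wL/2 = (-6)·12/2 = -36 kN
  M_A = wL²/12 = (-6)·12²/12 = -72 kN·m
  R_B = wL/2 = (-6)·12/2 = -36 kN
  M_B = -wL²/12 = -(-6)·12²/12 = 72 kN·m
Superposition: R_A = -99/5 kN, M_A = -144/5 kN·m, R_B = 9/5 kN, M_B = 36/5 kN·m

R_A = -99/5 kN, M_A = -144/5 kN·m, R_B = 9/5 kN, M_B = 36/5 kN·m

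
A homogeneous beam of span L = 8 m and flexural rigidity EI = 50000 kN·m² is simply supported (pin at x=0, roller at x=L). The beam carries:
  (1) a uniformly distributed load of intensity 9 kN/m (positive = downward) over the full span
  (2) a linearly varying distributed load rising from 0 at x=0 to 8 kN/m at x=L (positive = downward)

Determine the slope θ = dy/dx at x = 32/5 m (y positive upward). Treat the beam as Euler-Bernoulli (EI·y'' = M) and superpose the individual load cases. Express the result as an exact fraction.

θ(32/5) = 77684/17578125 rad

Load 1 — uniform load w=9 kN/m over full span:
  θ_1 = -w(L³-6Lx²+4x³)/(24EI) = -9·(8³-6·8·(32/5)²+4·(32/5)³)/(24·50000) = 1188/390625 rad
Load 2 — triangular load w₀=8 kN/m (0→w₀ over full span):
  θ_2 = -w₀(7L⁴-30L²x²+15x⁴)/(360LEI) = -8·(7·8⁴-30·8²·(32/5)²+15·(32/5)⁴)/(360·8·50000) = 24224/17578125 rad
Superposition: θ = Σ θ_i = 77684/17578125 rad ≈ 0.004419 rad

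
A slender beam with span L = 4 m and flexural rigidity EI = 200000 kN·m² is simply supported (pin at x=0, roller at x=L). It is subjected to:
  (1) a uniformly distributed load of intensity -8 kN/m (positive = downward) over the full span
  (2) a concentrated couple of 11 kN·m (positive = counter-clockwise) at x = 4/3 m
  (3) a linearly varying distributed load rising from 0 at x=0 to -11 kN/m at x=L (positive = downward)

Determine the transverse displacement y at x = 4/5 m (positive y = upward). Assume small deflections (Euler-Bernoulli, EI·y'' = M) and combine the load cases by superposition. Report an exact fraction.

Load 1 — uniform load w=-8 kN/m over full span:
  y_1 = -wx(L³-2Lx²+x³)/(24EI) = -(-8)·(4/5)·(4³-2·4·(4/5)²+(4/5)³)/(24·200000) = 464/5859375 m
Load 2 — applied couple M₀=11 kN·m at a=4/3 m (b=L-a=8/3):
  y_2 = (M₀x³/(6L)+C₁x)/EI  [x≤a] with C₁=M₀(3b²-L²)/(6L)=22/9 = (11·(4/5)³/(6·4)+(22/9)·(4/5))/200000 = 77/7031250 m
Load 3 — triangular load w₀=-11 kN/m (0→w₀ over full span):
  y_3 = -w₀x(7L⁴-10L²x²+3x⁴)/(360LEI) = -(-11)·(4/5)·(7·4⁴-10·4²·(4/5)²+3·(4/5)⁴)/(360·4·200000) = 7568/146484375 m
Superposition: y = Σ y_i = 124633/878906250 m ≈ 0.000142 m

y(4/5) = 124633/878906250 m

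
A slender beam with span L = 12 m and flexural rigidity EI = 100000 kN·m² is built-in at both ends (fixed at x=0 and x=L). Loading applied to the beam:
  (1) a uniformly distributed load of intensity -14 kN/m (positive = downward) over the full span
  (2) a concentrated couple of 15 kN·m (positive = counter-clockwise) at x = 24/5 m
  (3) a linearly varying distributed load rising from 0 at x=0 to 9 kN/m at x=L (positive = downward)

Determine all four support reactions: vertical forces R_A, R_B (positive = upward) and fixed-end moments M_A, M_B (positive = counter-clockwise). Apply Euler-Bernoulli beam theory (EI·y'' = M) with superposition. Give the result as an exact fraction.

R_A = -66 kN, M_A = -123 kN·m, R_B = -48 kN, M_B = 108 kN·m

Load 1 — uniform load w=-14 kN/m over full span:
  R_A = wL/2 = (-14)·12/2 = -84 kN
  M_A = wL²/12 = (-14)·12²/12 = -168 kN·m
  R_B = wL/2 = (-14)·12/2 = -84 kN
  M_B = -wL²/12 = -(-14)·12²/12 = 168 kN·m
Load 2 — applied couple M₀=15 kN·m at a=24/5 m (b=L-a=36/5):
  R_A = 6M₀ab/L³ = 6·15·(24/5)·(36/5)/12³ = 9/5 kN
  M_A = M₀b(2a-b)/L² = 15·(36/5)·(2·(24/5)-(36/5))/12² = 9/5 kN·m
  R_B = -6M₀ab/L³ = -6·15·(24/5)·(36/5)/12³ = -9/5 kN
  M_B = M₀a(2b-a)/L² = 15·(24/5)·(2·(36/5)-(24/5))/12² = 24/5 kN·m
Load 3 — triangular load w₀=9 kN/m (0→w₀ over full span):
  R_A = 3w₀L/20 = 3·9·12/20 = 81/5 kN
  M_A = w₀L²/30 = 9·12²/30 = 216/5 kN·m
  R_B = 7w₀L/20 = 7·9·12/20 = 189/5 kN
  M_B = -w₀L²/20 = -9·12²/20 = -324/5 kN·m
Superposition: R_A = -66 kN, M_A = -123 kN·m, R_B = -48 kN, M_B = 108 kN·m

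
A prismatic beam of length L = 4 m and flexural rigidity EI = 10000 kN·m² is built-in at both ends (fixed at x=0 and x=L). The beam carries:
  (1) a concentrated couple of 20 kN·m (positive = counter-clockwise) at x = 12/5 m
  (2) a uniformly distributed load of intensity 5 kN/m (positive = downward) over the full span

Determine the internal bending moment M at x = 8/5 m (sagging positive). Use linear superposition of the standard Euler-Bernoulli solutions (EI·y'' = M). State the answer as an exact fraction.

M(8/5) = 604/75 kN·m

Load 1 — applied couple M₀=20 kN·m at a=12/5 m (b=L-a=8/5):
  M_1 = R_Ax - M_A  [x≤a] with R_A=36/5, M_A=32/5 = (36/5)·(8/5) - (32/5) = 128/25 kN·m
Load 2 — uniform load w=5 kN/m over full span:
  M_2 = wLx/2 - wL²/12 - wx²/2 = 5·4·(8/5)/2 - 5·4²/12 - 5·(8/5)²/2 = 44/15 kN·m
Superposition: M = Σ M_i = 604/75 kN·m ≈ 8.053333 kN·m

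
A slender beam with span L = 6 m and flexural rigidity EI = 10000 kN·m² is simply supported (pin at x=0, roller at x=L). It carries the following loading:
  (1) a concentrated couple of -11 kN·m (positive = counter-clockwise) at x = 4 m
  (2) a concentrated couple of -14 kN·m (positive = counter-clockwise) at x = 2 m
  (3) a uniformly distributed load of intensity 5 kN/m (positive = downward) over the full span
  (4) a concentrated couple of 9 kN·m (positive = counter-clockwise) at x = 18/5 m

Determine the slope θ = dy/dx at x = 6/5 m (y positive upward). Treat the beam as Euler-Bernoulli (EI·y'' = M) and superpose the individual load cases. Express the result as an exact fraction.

θ(6/5) = -371/93750 rad

Load 1 — applied couple M₀=-11 kN·m at a=4 m (b=L-a=2):
  θ_1 = (M₀x²/(2L)+C₁)/EI  [x≤a] with C₁=M₀(3b²-L²)/(6L)=22/3 = ((-11)·(6/5)²/(2·6)+(22/3))/10000 = 451/750000 rad
Load 2 — applied couple M₀=-14 kN·m at a=2 m (b=L-a=4):
  θ_2 = (M₀x²/(2L)+C₁)/EI  [x≤a] with C₁=M₀(3b²-L²)/(6L)=-14/3 = ((-14)·(6/5)²/(2·6)+(-14/3))/10000 = -119/187500 rad
Load 3 — uniform load w=5 kN/m over full span:
  θ_3 = -w(L³-6Lx²+4x³)/(24EI) = -5·(6³-6·6·(6/5)²+4·(6/5)³)/(24·10000) = -891/250000 rad
Load 4 — applied couple M₀=9 kN·m at a=18/5 m (b=L-a=12/5):
  θ_4 = (M₀x²/(2L)+C₁)/EI  [x≤a] with C₁=M₀(3b²-L²)/(6L)=-117/25 = (9·(6/5)²/(2·6)+(-117/25))/10000 = -9/25000 rad
Superposition: θ = Σ θ_i = -371/93750 rad ≈ -0.003957 rad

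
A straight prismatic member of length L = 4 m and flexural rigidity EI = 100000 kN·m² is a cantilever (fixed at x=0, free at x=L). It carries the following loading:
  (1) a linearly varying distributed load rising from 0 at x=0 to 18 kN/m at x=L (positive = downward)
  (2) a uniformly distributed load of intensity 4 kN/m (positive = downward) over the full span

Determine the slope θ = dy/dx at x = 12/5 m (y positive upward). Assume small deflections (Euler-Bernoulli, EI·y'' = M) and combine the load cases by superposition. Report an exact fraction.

θ(12/5) = -6753/3906250 rad

Load 1 — triangular load w₀=18 kN/m (0→w₀ over full span):
  θ_1 = (w₀Lx²/4-w₀L²x/3-w₀x⁴/(24L))/EI = (18·4·(12/5)²/4-18·4²·(12/5)/3-18·(12/5)⁴/(24·4))/100000 = -5193/3906250 rad
Load 2 — uniform load w=4 kN/m over full span:
  θ_2 = -wx(x²-3Lx+3L²)/(6EI) = -4·(12/5)·((12/5)²-3·4·(12/5)+3·4²)/(6·100000) = -156/390625 rad
Superposition: θ = Σ θ_i = -6753/3906250 rad ≈ -0.001729 rad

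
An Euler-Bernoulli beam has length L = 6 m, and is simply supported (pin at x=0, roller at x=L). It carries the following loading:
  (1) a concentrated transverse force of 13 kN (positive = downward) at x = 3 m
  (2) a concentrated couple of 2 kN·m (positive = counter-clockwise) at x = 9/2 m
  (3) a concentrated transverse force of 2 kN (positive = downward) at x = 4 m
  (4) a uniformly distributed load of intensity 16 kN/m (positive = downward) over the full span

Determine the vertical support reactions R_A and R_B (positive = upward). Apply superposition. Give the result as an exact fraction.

Load 1 — point force P=13 kN at a=3 m (b=L-a=3):
  R_A = Pb/L = 13·3/6 = 13/2 kN
  R_B = Pa/L = 13·3/6 = 13/2 kN
Load 2 — applied couple M₀=2 kN·m at a=9/2 m (b=L-a=3/2):
  R_A = M₀/L = 2/6 = 1/3 kN
  R_B = -M₀/L = -2/6 = -1/3 kN
Load 3 — point force P=2 kN at a=4 m (b=L-a=2):
  R_A = Pb/L = 2·2/6 = 2/3 kN
  R_B = Pa/L = 2·4/6 = 4/3 kN
Load 4 — uniform load w=16 kN/m over full span:
  R_A = wL/2 = 16·6/2 = 48 kN
  R_B = wL/2 = 16·6/2 = 48 kN
Superposition: R_A = 111/2 kN, R_B = 111/2 kN

R_A = 111/2 kN, R_B = 111/2 kN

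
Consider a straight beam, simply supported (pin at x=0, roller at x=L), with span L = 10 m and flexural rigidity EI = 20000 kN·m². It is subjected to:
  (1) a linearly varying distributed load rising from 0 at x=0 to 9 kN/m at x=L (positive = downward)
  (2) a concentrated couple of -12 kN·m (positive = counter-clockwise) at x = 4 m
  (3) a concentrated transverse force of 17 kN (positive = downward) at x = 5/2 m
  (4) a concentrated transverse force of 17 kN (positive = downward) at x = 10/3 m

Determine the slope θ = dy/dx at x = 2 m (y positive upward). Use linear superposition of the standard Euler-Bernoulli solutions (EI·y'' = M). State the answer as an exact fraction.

Load 1 — triangular load w₀=9 kN/m (0→w₀ over full span):
  θ_1 = -w₀(7L⁴-30L²x²+15x⁴)/(360LEI) = -9·(7·10⁴-30·10²·2²+15·2⁴)/(360·10·20000) = -91/12500 rad
Load 2 — applied couple M₀=-12 kN·m at a=4 m (b=L-a=6):
  θ_2 = (M₀x²/(2L)+C₁)/EI  [x≤a] with C₁=M₀(3b²-L²)/(6L)=-8/5 = ((-12)·2²/(2·10)+(-8/5))/20000 = -1/5000 rad
Load 3 — point force P=17 kN at a=5/2 m (b=L-a=15/2):
  θ_3 = -Pb(L²-b²-3x²)/(6LEI)  [x≤a] = -17·(15/2)·(10²-(15/2)²-3·2²)/(6·10·20000) = -2159/640000 rad
Load 4 — point force P=17 kN at a=10/3 m (b=L-a=20/3):
  θ_4 = -Pb(L²-b²-3x²)/(6LEI)  [x≤a] = -17·(20/3)·(10²-(20/3)²-3·2²)/(6·10·20000) = -833/202500 rad
Superposition: θ = Σ θ_i = -3879451/259200000 rad ≈ -0.014967 rad

θ(2) = -3879451/259200000 rad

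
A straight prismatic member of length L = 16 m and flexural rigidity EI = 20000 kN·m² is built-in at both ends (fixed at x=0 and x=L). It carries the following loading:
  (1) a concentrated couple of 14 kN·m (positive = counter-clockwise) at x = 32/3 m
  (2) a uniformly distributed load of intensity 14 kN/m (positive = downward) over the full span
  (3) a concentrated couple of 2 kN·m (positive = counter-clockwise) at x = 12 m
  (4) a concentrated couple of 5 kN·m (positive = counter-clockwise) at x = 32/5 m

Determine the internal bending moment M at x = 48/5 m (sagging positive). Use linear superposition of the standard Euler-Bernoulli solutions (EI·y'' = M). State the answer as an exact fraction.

Load 1 — applied couple M₀=14 kN·m at a=32/3 m (b=L-a=16/3):
  M_1 = R_Ax - M_A  [x≤a] with R_A=7/6, M_A=14/3 = (7/6)·(48/5) - (14/3) = 98/15 kN·m
Load 2 — uniform load w=14 kN/m over full span:
  M_2 = wLx/2 - wL²/12 - wx²/2 = 14·16·(48/5)/2 - 14·16²/12 - 14·(48/5)²/2 = 9856/75 kN·m
Load 3 — applied couple M₀=2 kN·m at a=12 m (b=L-a=4):
  M_3 = R_Ax - M_A  [x≤a] with R_A=9/64, M_A=5/8 = (9/64)·(48/5) - (5/8) = 29/40 kN·m
Load 4 — applied couple M₀=5 kN·m at a=32/5 m (b=L-a=48/5):
  M_4 = R_Ax - M_A - M₀  [x>a] with R_A=9/20, M_A=3/5 = (9/20)·(48/5) - (3/5) - 5 = -32/25 kN·m
Superposition: M = Σ M_i = 16487/120 kN·m ≈ 137.391667 kN·m

M(48/5) = 16487/120 kN·m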